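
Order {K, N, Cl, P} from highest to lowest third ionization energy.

N > K > Cl > P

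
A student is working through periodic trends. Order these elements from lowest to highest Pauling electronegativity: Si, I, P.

EN rises left→right (higher Z_eff, smaller atoms) and falls top→bottom (larger, more shielded atoms).
These span different periods and groups, so the two trends combine.
P > Si: P lies to the right of Si in period 3, so the across-period effect alone puts P higher.
I > P: period and group pull opposite ways; the across-period shift dominates (2.66 vs 2.19).
For reference (Pauling): Si 1.90, P 2.19, I 2.66.
So from lowest to highest: Si < P < I.

Si < P < I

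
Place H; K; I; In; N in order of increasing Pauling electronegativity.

K, In, H, I, N

H is in period 1, group 1; N is in period 2, group 15; K is in period 4, group 1; In is in period 5, group 13; I is in period 5, group 17.
Smaller atoms with higher effective nuclear charge are more electronegative.
These span different periods and groups, so the two trends combine.
In > K: period and group pull opposite ways; the across-period shift dominates (1.78 vs 0.82).
H > In: the two effects oppose for this pair; the down-group effect wins (2.20 vs 1.78).
I > H: the two effects oppose for this pair; the across-period effect wins (2.66 vs 2.20).
N > I: the two effects oppose for this pair; the down-group effect wins (3.04 vs 2.66).
For reference (Pauling): H 2.20, N 3.04, K 0.82, In 1.78, I 2.66.
So from lowest to highest: K < In < H < I < N.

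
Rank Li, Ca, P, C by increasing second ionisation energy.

Ca, P, C, Li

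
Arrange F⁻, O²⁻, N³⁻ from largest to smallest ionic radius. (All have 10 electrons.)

N³⁻ > O²⁻ > F⁻

All of these have 10 electrons, so size is governed by nuclear charge alone: the more protons, the stronger the pull on the same electron cloud, and the smaller the ion.
Nuclear charges: F⁻ (Z=9), O²⁻ (Z=8), N³⁻ (Z=7).
Largest to smallest: N³⁻ > O²⁻ > F⁻.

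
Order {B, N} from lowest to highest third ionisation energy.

B, N

The third ionization energy removes an electron from the +2 ion. For each element: B²⁺ still has 1 valence electron; N²⁺ still has 3 valence electrons.
All are still removing valence electrons, so compare the +2 ions as you would atoms: IE_3 generally rises across a period (higher Z_eff) and falls down a group (larger shell), subject to the usual subshell exceptions.
Valence configurations: B²⁺ [He]2s¹, N²⁺ [He]2s²2p¹.
Approximate IE_3 values (kJ/mol): B 3660, N 4578.
So the third ionization energies run B < N.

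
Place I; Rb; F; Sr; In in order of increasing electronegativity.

Rb < Sr < In < I < F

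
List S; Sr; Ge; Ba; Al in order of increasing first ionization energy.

Al is in period 3, group 13; S is in period 3, group 16; Ge is in period 4, group 14; Sr is in period 5, group 2; Ba is in period 6, group 2.
IE₁ increases left→right with effective nuclear charge and decreases top→bottom as the valence shell moves farther out.
These span different periods and groups, so the two trends combine.
Sr > Ba: Sr sits above Ba in group 2, so the down-group effect alone puts Sr higher.
Al > Sr: both effects reinforce here, so Al is clearly the higher of the two.
Ge > Al: period and group pull opposite ways; the across-period shift dominates (762 vs 578 kJ/mol).
S > Ge: both effects reinforce here, so S is clearly the higher of the two.
For reference (kJ/mol): Al 578, S 1000, Ge 762, Sr 550, Ba 503.
So from lowest to highest: Ba < Sr < Al < Ge < S.

Ba < Sr < Al < Ge < S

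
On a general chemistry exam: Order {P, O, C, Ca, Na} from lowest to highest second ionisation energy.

Ca < P < C < O < Na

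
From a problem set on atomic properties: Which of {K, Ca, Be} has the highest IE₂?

K

After 1 electron has been removed, what remains? K⁺ is the bare [Ar] core; Ca⁺ still has 1 valence electron; Be⁺ still has 1 valence electron.
Pulling an electron out of a noble-gas core costs far more than removing a remaining valence electron, so K sits at the high end of IE_2.
Valence configurations: Ca⁺ [Ar]4s¹, Be⁺ [He]2s¹.
Approximate IE_2 values (kJ/mol): K 3052, Ca 1145, Be 1757.
So the second ionization energies run Ca < Be < K.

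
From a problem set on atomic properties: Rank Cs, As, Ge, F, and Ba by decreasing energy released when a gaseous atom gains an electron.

F is in period 2, group 17; Ge is in period 4, group 14; As is in period 4, group 15; Cs is in period 6, group 1; Ba is in period 6, group 2.
Adding an electron releases more energy for atoms nearer the top right (short of the noble gases).
Neither a single period nor a single group — weigh both effects.
Cs > Ba: this pair runs against the simple trend — see the exception note.
As > Cs: relative to Cs, both the across-period and down-group shifts push As's electron affinity up.
Ge > As: this pair runs against the simple trend — see the exception note.
F > Ge: both effects reinforce here, so F is clearly the higher of the two.
Note the exception: Cs has a higher electron affinity than Ba, contrary to the simple trend — adding an electron to Ba (ns²) has to open a new, higher-energy np subshell, which is unfavourable.
Note the exception: Ge has a higher electron affinity than As, contrary to the simple trend — adding an electron to As's half-filled 4p³ is unfavourable, so Ge (4p²) has the more exothermic EA.
Approximate values (kJ/mol): F 328, Ge 119, As 78, Cs 46, Ba 14.
So from highest to lowest: F > Ge > As > Cs > Ba.

F > Ge > As > Cs > Ba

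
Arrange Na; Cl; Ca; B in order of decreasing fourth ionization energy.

B, Na, Ca, Cl

Consider each +3 ion: Na³⁺ is already 2 electrons into the core; Cl³⁺ still has 4 valence electrons; Ca³⁺ is already 1 electron into the core; B³⁺ is the bare [He] core.
Core electrons are held far more tightly than valence electrons, so Ca, Na and B top the IE_4 order.
Tabulated IE_4 (kJ/mol): Na 9543, Cl 5159, Ca 6491, B 25026.
Hence IE_4: Cl < Ca < Na < B.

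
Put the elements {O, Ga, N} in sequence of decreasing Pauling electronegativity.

O > N > Ga

N is in period 2, group 15; O is in period 2, group 16; Ga is in period 4, group 13.
Electronegativity increases across a period and decreases down a group, tracking effective nuclear charge and atomic size.
These span different periods and groups, so the two trends combine.
N > Ga: both effects reinforce here, so N is clearly the higher of the two.
O > N: O lies to the right of N in period 2, so the across-period effect alone puts O higher.
Approximate values (Pauling): N 3.04, O 3.44, Ga 1.81.
So from highest to lowest: O > N > Ga.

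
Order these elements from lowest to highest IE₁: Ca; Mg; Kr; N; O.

N is in period 2, group 15; O is in period 2, group 16; Mg is in period 3, group 2; Ca is in period 4, group 2; Kr is in period 4, group 18.
First ionization energy rises across a period (greater Z_eff holds electrons more tightly) and falls down a group (valence electrons are farther from the nucleus).
Neither a single period nor a single group — weigh both effects.
Mg > Ca: Mg sits above Ca in group 2, so the down-group effect alone puts Mg higher.
O > Mg: both effects reinforce here, so O is clearly the higher of the two.
Kr > O: the two effects oppose for this pair; the across-period effect wins (1351 vs 1314 kJ/mol).
N > Kr: the two effects oppose for this pair; the down-group effect wins (1402 vs 1351 kJ/mol).
Note the exception: N has a higher first ionization energy than O, contrary to the simple trend — pairing an electron in O's 2p⁴ costs repulsion energy, so O ionizes more easily than half-filled N (2p³).
Approximate values (kJ/mol): N 1402, O 1314, Mg 738, Ca 590, Kr 1351.
So from lowest to highest: Ca < Mg < O < Kr < N.

Ca < Mg < O < Kr < N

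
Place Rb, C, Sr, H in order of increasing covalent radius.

H is in period 1, group 1; C is in period 2, group 14; Rb is in period 5, group 1; Sr is in period 5, group 2.
Atomic radius shrinks across a period as nuclear charge pulls the same shell inward, and grows down a group as new shells are added.
Neither a single period nor a single group — weigh both effects.
C > H: the two effects oppose for this pair; the down-group effect wins (75 vs 32 pm).
Sr > C: relative to C, both the across-period and down-group shifts push Sr's atomic radius up.
Rb > Sr: both are in period 5; the period trend gives Rb the larger value.
Tabulated atomic radius (pm): H 32, C 75, Rb 210, Sr 185.
So from smallest to largest: H < C < Sr < Rb.

H < C < Sr < Rb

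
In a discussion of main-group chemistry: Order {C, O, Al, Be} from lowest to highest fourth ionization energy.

C, O, Al, Be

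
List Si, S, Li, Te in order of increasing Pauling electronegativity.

Li, Si, Te, S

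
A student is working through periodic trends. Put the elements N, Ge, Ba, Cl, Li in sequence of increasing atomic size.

N < Cl < Ge < Li < Ba

Across a period the added protons contract the valence shell; down a group each new principal shell makes the atom larger.
These span different periods and groups, so the two trends combine.
Cl > N: period and group pull opposite ways; the down-group shift dominates (99 vs 71 pm).
Ge > Cl: relative to Cl, both the across-period and down-group shifts push Ge's atomic radius up.
Li > Ge: the two effects oppose for this pair; the across-period effect wins (133 vs 121 pm).
Ba > Li: the two effects oppose for this pair; the down-group effect wins (196 vs 133 pm).
Approximate values (pm): Li 133, N 71, Cl 99, Ge 121, Ba 196.
So from smallest to largest: N < Cl < Ge < Li < Ba.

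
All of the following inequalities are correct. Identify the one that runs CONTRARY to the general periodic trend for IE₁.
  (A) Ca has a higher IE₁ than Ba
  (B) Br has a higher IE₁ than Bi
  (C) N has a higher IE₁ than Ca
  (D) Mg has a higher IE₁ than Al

(D)

The general trend: IE₁ increases across a period and decreases down a group.
(A) Ca (period 4, group 2) vs Ba (period 6, group 2): the stated order agrees with the simple trend.
(B) Br (period 4, group 17) vs Bi (period 6, group 15): the stated order agrees with the simple trend.
(C) N (period 2, group 15) vs Ca (period 4, group 2): the stated order agrees with the simple trend.
(D) Mg (period 3, group 2) vs Al (period 3, group 13): the stated order contradicts the simple trend.
The exception is (D): Al's single 3p electron is easier to remove than one from Mg's filled 3s².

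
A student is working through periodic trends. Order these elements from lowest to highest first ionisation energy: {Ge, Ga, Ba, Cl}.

Ba, Ga, Ge, Cl

Cl is in period 3, group 17; Ga is in period 4, group 13; Ge is in period 4, group 14; Ba is in period 6, group 2.
Removing the outermost electron gets harder across a period and easier down a group.
Here both period and group differ, so the two effects have to be weighed against each other.
Ga > Ba: both effects reinforce here, so Ga is clearly the higher of the two.
Ge > Ga: Ge lies to the right of Ga in period 4, so the across-period effect alone puts Ge higher.
Cl > Ge: relative to Ge, both the across-period and down-group shifts push Cl's first ionization energy up.
Tabulated first ionization energy (kJ/mol): Cl 1251, Ga 579, Ge 762, Ba 503.
So from lowest to highest: Ba < Ga < Ge < Cl.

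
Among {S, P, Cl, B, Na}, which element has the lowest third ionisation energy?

IE_3 is the cost of taking one more electron from the +2 cation: S²⁺ still has 4 valence electrons; P²⁺ still has 3 valence electrons; Cl²⁺ still has 5 valence electrons; B²⁺ still has 1 valence electron; Na²⁺ is already 1 electron into the core.
Pulling an electron out of a noble-gas core costs far more than removing a remaining valence electron, so Na sits at the high end of IE_3.
Valence configurations: S²⁺ [Ne]3s²3p², P²⁺ [Ne]3s²3p¹, Cl²⁺ [Ne]3s²3p³, B²⁺ [He]2s¹.
Approximate IE_3 values (kJ/mol): S 3357, P 2914, Cl 3822, B 3660, Na 6910.
So the third ionization energies run P < S < B < Cl < Na.

P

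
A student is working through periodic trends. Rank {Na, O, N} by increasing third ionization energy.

N < O < Na

After 2 electrons have been removed, what remains? Na²⁺ is already 1 electron into the core; O²⁺ still has 4 valence electrons; N²⁺ still has 3 valence electrons.
Pulling an electron out of a noble-gas core costs far more than removing a remaining valence electron, so Na sits at the high end of IE_3.
Valence configurations: O²⁺ [He]2s²2p², N²⁺ [He]2s²2p¹.
Approximate IE_3 values (kJ/mol): Na 6910, O 5300, N 4578.
Overall IE_3 order: N < O < Na.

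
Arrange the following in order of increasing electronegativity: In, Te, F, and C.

In < Te < C < F

C is in period 2, group 14; F is in period 2, group 17; In is in period 5, group 13; Te is in period 5, group 16.
Smaller atoms with higher effective nuclear charge are more electronegative.
These span different periods and groups, so the two trends combine.
Te > In: Te lies to the right of In in period 5, so the across-period effect alone puts Te higher.
C > Te: period and group pull opposite ways; the down-group shift dominates (2.55 vs 2.10).
F > C: F lies to the right of C in period 2, so the across-period effect alone puts F higher.
Approximate values (Pauling): C 2.55, F 3.98, In 1.78, Te 2.10.
So from lowest to highest: In < Te < C < F.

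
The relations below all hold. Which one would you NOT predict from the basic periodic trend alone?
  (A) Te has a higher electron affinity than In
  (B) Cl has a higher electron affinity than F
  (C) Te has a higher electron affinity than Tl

The general trend: electron affinity increases across a period and decreases down a group.
(A) Te (period 5, group 16) vs In (period 5, group 13): the stated order agrees with the simple trend.
(B) Cl (period 3, group 17) vs F (period 2, group 17): the stated order contradicts the simple trend.
(C) Te (period 5, group 16) vs Tl (period 6, group 13): the stated order agrees with the simple trend.
The exception is (B): F's small 2p subshell makes the incoming electron feel strong e⁻–e⁻ repulsion, so Cl actually releases more energy on gaining an electron.

(B)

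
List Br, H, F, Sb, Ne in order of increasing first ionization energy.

Across a period the outer electron is held more tightly (higher IE₁); down a group it sits in a higher shell, more shielded, and comes off more easily.
Here both period and group differ, so the two effects have to be weighed against each other.
Br > Sb: relative to Sb, both the across-period and down-group shifts push Br's first ionization energy up.
H > Br: period and group pull opposite ways; the down-group shift dominates (1312 vs 1140 kJ/mol).
F > H: period and group pull opposite ways; the across-period shift dominates (1681 vs 1312 kJ/mol).
Ne > F: both are in period 2; the period trend gives Ne the larger value.
Approximate values (kJ/mol): H 1312, F 1681, Ne 2081, Br 1140, Sb 831.
So from lowest to highest: Sb < Br < H < F < Ne.

Sb < Br < H < F < Ne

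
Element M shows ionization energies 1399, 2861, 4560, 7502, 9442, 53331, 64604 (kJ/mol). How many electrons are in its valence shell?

5

Look for the largest jump between consecutive ionization energies: IE6/IE5 ≈ 5.6, far larger than any earlier ratio.
That jump marks the point where a core electron is being removed. So the atom has 5 valence electrons.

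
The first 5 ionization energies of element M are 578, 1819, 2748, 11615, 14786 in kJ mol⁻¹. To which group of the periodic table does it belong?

Look for the largest jump between consecutive ionization energies: IE4/IE3 ≈ 4.2, far larger than any earlier ratio.
That jump marks the point where a core electron is being removed. So the atom has 3 valence electrons.
A main-group element with 3 valence electrons is in group 13.

Group 13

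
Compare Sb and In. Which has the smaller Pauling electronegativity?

In

In is in period 5, group 13; Sb is in period 5, group 15.
Electronegativity increases across a period and decreases down a group, tracking effective nuclear charge and atomic size.
All lie in period 5, so electronegativity increases left to right.
So In has the smaller Pauling electronegativity (In < Sb).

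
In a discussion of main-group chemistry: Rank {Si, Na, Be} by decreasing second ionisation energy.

Na > Be > Si

IE_2 is the cost of taking one more electron from the +1 cation: Si⁺ still has 3 valence electrons; Na⁺ is the bare [Ne] core; Be⁺ still has 1 valence electron.
Breaking into a closed-shell core is much more expensive than removing a leftover valence electron — Na has the largest IE_2 here.
Valence configurations: Si⁺ [Ne]3s²3p¹, Be⁺ [He]2s¹.
Approximate IE_2 values (kJ/mol): Si 1577, Na 4562, Be 1757.
Hence IE_2: Si < Be < Na.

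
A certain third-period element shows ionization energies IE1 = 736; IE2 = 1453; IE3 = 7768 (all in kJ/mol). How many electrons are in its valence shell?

2

Look for the largest jump between consecutive ionization energies: IE3/IE2 ≈ 5.3, far larger than any earlier ratio.
That jump marks the point where a core electron is being removed. So the atom has 2 valence electrons.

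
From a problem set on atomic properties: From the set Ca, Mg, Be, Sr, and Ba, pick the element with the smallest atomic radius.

Be is in period 2, group 2; Mg is in period 3, group 2; Ca is in period 4, group 2; Sr is in period 5, group 2; Ba is in period 6, group 2.
Radius decreases left→right (rising Z_eff, same n) and increases top→bottom (higher n).
All are in group 2, so atomic radius increases down the group.
The smallest atomic radius among these belongs to Be.

Be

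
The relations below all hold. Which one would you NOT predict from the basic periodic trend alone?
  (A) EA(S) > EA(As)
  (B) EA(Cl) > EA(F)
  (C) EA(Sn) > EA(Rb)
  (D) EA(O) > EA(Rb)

The general trend: electron affinity increases across a period and decreases down a group.
(A) S (period 3, group 16) vs As (period 4, group 15): the stated order agrees with the simple trend.
(B) Cl (period 3, group 17) vs F (period 2, group 17): the stated order contradicts the simple trend.
(C) Sn (period 5, group 14) vs Rb (period 5, group 1): the stated order agrees with the simple trend.
(D) O (period 2, group 16) vs Rb (period 5, group 1): the stated order agrees with the simple trend.
The exception is (B): F's small 2p subshell makes the incoming electron feel strong e⁻–e⁻ repulsion, so Cl actually releases more energy on gaining an electron.

(B)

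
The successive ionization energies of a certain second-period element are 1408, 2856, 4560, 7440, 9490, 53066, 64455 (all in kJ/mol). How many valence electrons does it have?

5

Look for the largest jump between consecutive ionization energies: IE6/IE5 ≈ 5.6, far larger than any earlier ratio.
That jump marks the point where a core electron is being removed. So the atom has 5 valence electrons.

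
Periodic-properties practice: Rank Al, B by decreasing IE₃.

B, Al

The third ionization energy removes an electron from the +2 ion. For each element: Al²⁺ still has 1 valence electron; B²⁺ still has 1 valence electron.
All are still removing valence electrons, so compare the +2 ions as you would atoms: IE_3 generally rises across a period (higher Z_eff) and falls down a group (larger shell), subject to the usual subshell exceptions.
Valence configurations: Al²⁺ [Ne]3s¹, B²⁺ [He]2s¹.
Tabulated IE_3 (kJ/mol): Al 2745, B 3660.
Putting it together, IE_3: Al < B.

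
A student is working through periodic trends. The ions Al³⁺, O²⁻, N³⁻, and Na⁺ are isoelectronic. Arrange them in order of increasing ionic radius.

All of these have 10 electrons, so size is governed by nuclear charge alone: the more protons, the stronger the pull on the same electron cloud, and the smaller the ion.
Nuclear charges: Al³⁺ (Z=13), Na⁺ (Z=11), O²⁻ (Z=8), N³⁻ (Z=7).
Smallest to largest: Al³⁺ < Na⁺ < O²⁻ < N³⁻.

Al³⁺, Na⁺, O²⁻, N³⁻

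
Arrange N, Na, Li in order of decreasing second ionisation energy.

The second ionization energy removes an electron from the +1 ion. For each element: N⁺ still has 4 valence electrons; Na⁺ is the bare [Ne] core; Li⁺ is the bare [He] core.
Breaking into a closed-shell core is much more expensive than removing a leftover valence electron — Na and Li have the largest IE_2 here.
The numbers (kJ/mol): N 2856, Na 4562, Li 7298.
So the second ionization energies run N < Na < Li.

Li > Na > N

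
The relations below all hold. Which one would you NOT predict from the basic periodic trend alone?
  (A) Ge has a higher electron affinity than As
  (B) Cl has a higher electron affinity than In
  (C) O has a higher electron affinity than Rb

(A)

The general trend: electron affinity increases across a period and decreases down a group.
(A) Ge (period 4, group 14) vs As (period 4, group 15): the stated order contradicts the simple trend.
(B) Cl (period 3, group 17) vs In (period 5, group 13): the stated order agrees with the simple trend.
(C) O (period 2, group 16) vs Rb (period 5, group 1): the stated order agrees with the simple trend.
The exception is (A): adding an electron to As's half-filled 4p³ is unfavourable, so Ge (4p²) has the more exothermic EA.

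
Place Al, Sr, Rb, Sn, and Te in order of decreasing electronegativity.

Te > Sn > Al > Sr > Rb

Al is in period 3, group 13; Rb is in period 5, group 1; Sr is in period 5, group 2; Sn is in period 5, group 14; Te is in period 5, group 16.
Atoms toward the upper right of the periodic table pull bonding electrons most strongly.
Here both period and group differ, so the two effects have to be weighed against each other.
Sr > Rb: Sr lies to the right of Rb in period 5, so the across-period effect alone puts Sr higher.
Al > Sr: relative to Sr, both the across-period and down-group shifts push Al's electronegativity up.
Sn > Al: the two effects oppose for this pair; the across-period effect wins (1.96 vs 1.61).
Te > Sn: Te lies to the right of Sn in period 5, so the across-period effect alone puts Te higher.
For reference (Pauling): Al 1.61, Rb 0.82, Sr 0.95, Sn 1.96, Te 2.10.
So from highest to lowest: Te > Sn > Al > Sr > Rb.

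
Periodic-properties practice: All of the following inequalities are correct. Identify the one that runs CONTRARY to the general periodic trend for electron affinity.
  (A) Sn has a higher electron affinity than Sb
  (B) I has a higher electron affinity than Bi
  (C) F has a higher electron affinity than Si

The general trend: electron affinity increases across a period and decreases down a group.
(A) Sn (period 5, group 14) vs Sb (period 5, group 15): the stated order contradicts the simple trend.
(B) I (period 5, group 17) vs Bi (period 6, group 15): the stated order agrees with the simple trend.
(C) F (period 2, group 17) vs Si (period 3, group 14): the stated order agrees with the simple trend.
The exception is (A): adding an electron to Sb's half-filled 5p³ is unfavourable, so Sn has the more exothermic EA.

(A)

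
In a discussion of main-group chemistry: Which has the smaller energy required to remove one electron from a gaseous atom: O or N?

N is in period 2, group 15; O is in period 2, group 16.
Removing the outermost electron gets harder across a period and easier down a group.
All lie in period 2; the across-period trend (first ionization energy increases left to right) applies, with the exception below.
Note the exception: N has a higher first ionization energy than O, contrary to the simple trend — pairing an electron in O's 2p⁴ costs repulsion energy, so O ionizes more easily than half-filled N (2p³).
Tabulated first ionization energy (kJ/mol): N 1402, O 1314.
So O has the smaller energy required to remove one electron from a gaseous atom (O < N).

O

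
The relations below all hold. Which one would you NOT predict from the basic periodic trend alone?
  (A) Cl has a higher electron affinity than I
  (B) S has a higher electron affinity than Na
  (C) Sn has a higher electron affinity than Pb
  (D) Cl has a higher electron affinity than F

(D)

The general trend: electron affinity increases across a period and decreases down a group.
(A) Cl (period 3, group 17) vs I (period 5, group 17): the stated order agrees with the simple trend.
(B) S (period 3, group 16) vs Na (period 3, group 1): the stated order agrees with the simple trend.
(C) Sn (period 5, group 14) vs Pb (period 6, group 14): the stated order agrees with the simple trend.
(D) Cl (period 3, group 17) vs F (period 2, group 17): the stated order contradicts the simple trend.
The exception is (D): F's small 2p subshell makes the incoming electron feel strong e⁻–e⁻ repulsion, so Cl actually releases more energy on gaining an electron.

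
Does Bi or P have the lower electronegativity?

Electronegativity increases across a period and decreases down a group, tracking effective nuclear charge and atomic size.
All are in group 15, so electronegativity increases up the group.
So Bi has the lower electronegativity (Bi < P).

Bi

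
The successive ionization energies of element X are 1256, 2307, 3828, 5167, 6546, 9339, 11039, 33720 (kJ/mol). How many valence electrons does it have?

7

Look for the largest jump between consecutive ionization energies: IE8/IE7 ≈ 3.1, far larger than any earlier ratio.
That jump marks the point where a core electron is being removed. So the atom has 7 valence electrons.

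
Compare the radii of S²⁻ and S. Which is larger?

S²⁻

Forming S²⁻ adds 2 electrons to S. More electron–electron repulsion in the same shell, with unchanged nuclear charge, lets the cloud expand.
An anion is larger than its parent atom: S²⁻ > S.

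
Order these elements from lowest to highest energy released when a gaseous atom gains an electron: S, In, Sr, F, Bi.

Sr < In < Bi < S < F

F is in period 2, group 17; S is in period 3, group 16; Sr is in period 5, group 2; In is in period 5, group 13; Bi is in period 6, group 15.
Electron affinity generally becomes more exothermic across a period toward the halogens and less exothermic down a group.
These span different periods and groups, so the two trends combine.
In > Sr: both are in period 5; the period trend gives In the larger value.
Bi > In: period and group pull opposite ways; the across-period shift dominates (91 vs 29 kJ/mol).
S > Bi: relative to Bi, both the across-period and down-group shifts push S's electron affinity up.
F > S: relative to S, both the across-period and down-group shifts push F's electron affinity up.
Tabulated electron affinity (kJ/mol): F 328, S 200, Sr 5, In 29, Bi 91.
So from lowest to highest: Sr < In < Bi < S < F.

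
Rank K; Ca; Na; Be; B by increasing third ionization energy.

B, K, Ca, Na, Be

The third ionization energy removes an electron from the +2 ion. For each element: K²⁺ is already 1 electron into the core; Ca²⁺ is the bare [Ar] core; Na²⁺ is already 1 electron into the core; Be²⁺ is the bare [He] core; B²⁺ still has 1 valence electron.
Core electrons are held far more tightly than valence electrons, so K, Ca, Na and Be top the IE_3 order.
Tabulated IE_3 (kJ/mol): K 4420, Ca 4912, Na 6910, Be 14849, B 3660.
Overall IE_3 order: B < K < Ca < Na < Be.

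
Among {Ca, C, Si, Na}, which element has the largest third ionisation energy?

Na

IE_3 is the cost of taking one more electron from the +2 cation: Ca²⁺ is the bare [Ar] core; C²⁺ still has 2 valence electrons; Si²⁺ still has 2 valence electrons; Na²⁺ is already 1 electron into the core.
Pulling an electron out of a noble-gas core costs far more than removing a remaining valence electron, so Ca and Na sit at the high end of IE_3.
Valence configurations: C²⁺ [He]2s², Si²⁺ [Ne]3s².
Tabulated IE_3 (kJ/mol): Ca 4912, C 4620, Si 3232, Na 6910.
Overall IE_3 order: Si < C < Ca < Na.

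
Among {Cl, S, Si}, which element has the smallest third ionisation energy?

After 2 electrons have been removed, what remains? Cl²⁺ still has 5 valence electrons; S²⁺ still has 4 valence electrons; Si²⁺ still has 2 valence electrons.
All are still removing valence electrons, so compare the +2 ions as you would atoms: IE_3 generally rises across a period (higher Z_eff) and falls down a group (larger shell), subject to the usual subshell exceptions.
Valence configurations: Cl²⁺ [Ne]3s²3p³, S²⁺ [Ne]3s²3p², Si²⁺ [Ne]3s².
Tabulated IE_3 (kJ/mol): Cl 3822, S 3357, Si 3232.
Putting it together, IE_3: Si < S < Cl.

Si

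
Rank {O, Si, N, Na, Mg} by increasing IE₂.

Consider each +1 ion: O⁺ still has 5 valence electrons; Si⁺ still has 3 valence electrons; N⁺ still has 4 valence electrons; Na⁺ is the bare [Ne] core; Mg⁺ still has 1 valence electron.
Core electrons are held far more tightly than valence electrons, so Na tops the IE_2 order.
Valence configurations: O⁺ [He]2s²2p³, Si⁺ [Ne]3s²3p¹, N⁺ [He]2s²2p², Mg⁺ [Ne]3s¹.
Tabulated IE_2 (kJ/mol): O 3388, Si 1577, N 2856, Na 4562, Mg 1451.
Putting it together, IE_2: Mg < Si < N < O < Na.

Mg < Si < N < O < Na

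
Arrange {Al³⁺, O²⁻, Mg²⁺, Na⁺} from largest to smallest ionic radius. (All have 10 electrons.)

All of these have 10 electrons, so size is governed by nuclear charge alone: the more protons, the stronger the pull on the same electron cloud, and the smaller the ion.
Nuclear charges: Al³⁺ (Z=13), Mg²⁺ (Z=12), Na⁺ (Z=11), O²⁻ (Z=8).
Largest to smallest: O²⁻ > Na⁺ > Mg²⁺ > Al³⁺.

O²⁻ > Na⁺ > Mg²⁺ > Al³⁺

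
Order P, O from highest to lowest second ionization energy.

O > P

The second ionization energy removes an electron from the +1 ion. For each element: P⁺ still has 4 valence electrons; O⁺ still has 5 valence electrons.
All are still removing valence electrons, so compare the +1 ions as you would atoms: IE_2 generally rises across a period (higher Z_eff) and falls down a group (larger shell), subject to the usual subshell exceptions.
Valence configurations: P⁺ [Ne]3s²3p², O⁺ [He]2s²2p³.
Tabulated IE_2 (kJ/mol): P 1907, O 3388.
Putting it together, IE_2: P < O.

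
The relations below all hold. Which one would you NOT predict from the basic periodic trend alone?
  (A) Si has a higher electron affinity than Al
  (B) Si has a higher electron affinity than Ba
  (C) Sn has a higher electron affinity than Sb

The general trend: electron affinity increases across a period and decreases down a group.
(A) Si (period 3, group 14) vs Al (period 3, group 13): the stated order agrees with the simple trend.
(B) Si (period 3, group 14) vs Ba (period 6, group 2): the stated order agrees with the simple trend.
(C) Sn (period 5, group 14) vs Sb (period 5, group 15): the stated order contradicts the simple trend.
The exception is (C): adding an electron to Sb's half-filled 5p³ is unfavourable, so Sn has the more exothermic EA.

(C)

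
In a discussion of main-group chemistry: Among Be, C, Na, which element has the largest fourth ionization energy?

Be

After 3 electrons have been removed, what remains? Be³⁺ is already 1 electron into the core; C³⁺ still has 1 valence electron; Na³⁺ is already 2 electrons into the core.
Breaking into a closed-shell core is much more expensive than removing a leftover valence electron — Na and Be have the largest IE_4 here.
The numbers (kJ/mol): Be 21007, C 6223, Na 9543.
So the fourth ionization energies run C < Na < Be.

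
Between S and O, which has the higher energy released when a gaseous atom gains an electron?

O is in period 2, group 16; S is in period 3, group 16.
Electron affinity generally becomes more exothermic across a period toward the halogens and less exothermic down a group.
All are in group 16; the group trend (electron affinity increases up the group) applies, with the exception below.
Note the exception: S has a higher electron affinity than O, contrary to the simple trend — the compact 2p subshell of O repels the added electron more than S's larger 3p does.
Approximate values (kJ/mol): O 141, S 200.
So S has the higher energy released when a gaseous atom gains an electron (S > O).

S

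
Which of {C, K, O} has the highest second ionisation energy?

O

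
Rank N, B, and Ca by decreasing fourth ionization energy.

After 3 electrons have been removed, what remains? N³⁺ still has 2 valence electrons; B³⁺ is the bare [He] core; Ca³⁺ is already 1 electron into the core.
Usually core removal costs more than valence removal, but here the competition is close: a tightly held n=2 valence electron can cost more to remove than an n=3 core electron, so the actual values have to decide it.
Approximate IE_4 values (kJ/mol): N 7475, B 25026, Ca 6491.
So the fourth ionization energies run Ca < N < B.

B > N > Ca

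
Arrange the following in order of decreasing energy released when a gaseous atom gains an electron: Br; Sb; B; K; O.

Br > O > Sb > K > B

B is in period 2, group 13; O is in period 2, group 16; K is in period 4, group 1; Br is in period 4, group 17; Sb is in period 5, group 15.
Adding an electron releases more energy for atoms nearer the top right (short of the noble gases).
Here both period and group differ, so the two effects have to be weighed against each other.
K > B: this pair runs against the simple trend — see the exception note.
Sb > K: period and group pull opposite ways; the across-period shift dominates (103 vs 48 kJ/mol).
O > Sb: relative to Sb, both the across-period and down-group shifts push O's electron affinity up.
Br > O: period and group pull opposite ways; the across-period shift dominates (325 vs 141 kJ/mol).
Note the exception: K has a higher electron affinity than B, contrary to the simple trend — B's ns²np¹ configuration gives only a small electron affinity — the sparsely filled np subshell binds an added electron weakly.
For reference (kJ/mol): B 27, O 141, K 48, Br 325, Sb 103.
So from highest to lowest: Br > O > Sb > K > B.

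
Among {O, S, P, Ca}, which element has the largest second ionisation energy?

O

IE_2 is the cost of taking one more electron from the +1 cation: O⁺ still has 5 valence electrons; S⁺ still has 5 valence electrons; P⁺ still has 4 valence electrons; Ca⁺ still has 1 valence electron.
All are still removing valence electrons, so compare the +1 ions as you would atoms: IE_2 generally rises across a period (higher Z_eff) and falls down a group (larger shell), subject to the usual subshell exceptions.
Valence configurations: O⁺ [He]2s²2p³, S⁺ [Ne]3s²3p³, P⁺ [Ne]3s²3p², Ca⁺ [Ar]4s¹.
Approximate IE_2 values (kJ/mol): O 3388, S 2252, P 1907, Ca 1145.
Hence IE_2: Ca < P < S < O.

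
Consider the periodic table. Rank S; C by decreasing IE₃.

C > S

After 2 electrons have been removed, what remains? S²⁺ still has 4 valence electrons; C²⁺ still has 2 valence electrons.
All are still removing valence electrons, so compare the +2 ions as you would atoms: IE_3 generally rises across a period (higher Z_eff) and falls down a group (larger shell), subject to the usual subshell exceptions.
Valence configurations: S²⁺ [Ne]3s²3p², C²⁺ [He]2s².
Approximate IE_3 values (kJ/mol): S 3357, C 4620.
Overall IE_3 order: S < C.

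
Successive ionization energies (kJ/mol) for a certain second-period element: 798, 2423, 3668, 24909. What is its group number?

Look for the largest jump between consecutive ionization energies: IE4/IE3 ≈ 6.8, far larger than any earlier ratio.
That jump marks the point where a core electron is being removed. So the atom has 3 valence electrons.
A main-group element with 3 valence electrons is in group 13.

Group 13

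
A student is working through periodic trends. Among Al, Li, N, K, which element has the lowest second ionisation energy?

Al

Consider each +1 ion: Al⁺ still has 2 valence electrons; Li⁺ is the bare [He] core; N⁺ still has 4 valence electrons; K⁺ is the bare [Ar] core.
Core electrons are held far more tightly than valence electrons, so K and Li top the IE_2 order.
Valence configurations: Al⁺ [Ne]3s², N⁺ [He]2s²2p².
The numbers (kJ/mol): Al 1817, Li 7298, N 2856, K 3052.
Hence IE_2: Al < N < K < Li.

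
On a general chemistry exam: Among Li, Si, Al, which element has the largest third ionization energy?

Li

IE_3 is the cost of taking one more electron from the +2 cation: Li²⁺ is already 1 electron into the core; Si²⁺ still has 2 valence electrons; Al²⁺ still has 1 valence electron.
Pulling an electron out of a noble-gas core costs far more than removing a remaining valence electron, so Li sits at the high end of IE_3.
Valence configurations: Si²⁺ [Ne]3s², Al²⁺ [Ne]3s¹.
The numbers (kJ/mol): Li 11815, Si 3232, Al 2745.
So the third ionization energies run Al < Si < Li.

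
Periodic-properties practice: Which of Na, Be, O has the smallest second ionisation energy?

Be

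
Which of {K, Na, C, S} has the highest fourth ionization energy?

Consider each +3 ion: K³⁺ is already 2 electrons into the core; Na³⁺ is already 2 electrons into the core; C³⁺ still has 1 valence electron; S³⁺ still has 3 valence electrons.
Usually core removal costs more than valence removal, but here the competition is close: a tightly held n=2 valence electron can cost more to remove than an n=3 core electron, so the actual values have to decide it.
Valence configurations: C³⁺ [He]2s¹, S³⁺ [Ne]3s²3p¹.
The numbers (kJ/mol): K 5877, Na 9543, C 6223, S 4556.
Hence IE_4: S < K < C < Na.

Na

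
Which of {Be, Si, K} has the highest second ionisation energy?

K

IE_2 is the cost of taking one more electron from the +1 cation: Be⁺ still has 1 valence electron; Si⁺ still has 3 valence electrons; K⁺ is the bare [Ar] core.
Core electrons are held far more tightly than valence electrons, so K tops the IE_2 order.
Valence configurations: Be⁺ [He]2s¹, Si⁺ [Ne]3s²3p¹.
Tabulated IE_2 (kJ/mol): Be 1757, Si 1577, K 3052.
Hence IE_2: Si < Be < K.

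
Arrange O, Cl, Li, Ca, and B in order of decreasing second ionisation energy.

The second ionization energy removes an electron from the +1 ion. For each element: O⁺ still has 5 valence electrons; Cl⁺ still has 6 valence electrons; Li⁺ is the bare [He] core; Ca⁺ still has 1 valence electron; B⁺ still has 2 valence electrons.
Pulling an electron out of a noble-gas core costs far more than removing a remaining valence electron, so Li sits at the high end of IE_2.
Valence configurations: O⁺ [He]2s²2p³, Cl⁺ [Ne]3s²3p⁴, Ca⁺ [Ar]4s¹, B⁺ [He]2s².
Approximate IE_2 values (kJ/mol): O 3388, Cl 2298, Li 7298, Ca 1145, B 2427.
Overall IE_2 order: Ca < Cl < B < O < Li.

Li > O > B > Cl > Ca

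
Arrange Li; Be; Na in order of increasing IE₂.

Be < Na < Li

After 1 electron has been removed, what remains? Li⁺ is the bare [He] core; Be⁺ still has 1 valence electron; Na⁺ is the bare [Ne] core.
Breaking into a closed-shell core is much more expensive than removing a leftover valence electron — Na and Li have the largest IE_2 here.
Tabulated IE_2 (kJ/mol): Li 7298, Be 1757, Na 4562.
Overall IE_2 order: Be < Na < Li.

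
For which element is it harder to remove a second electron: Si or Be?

IE_2 is the cost of taking one more electron from the +1 cation: Si⁺ still has 3 valence electrons; Be⁺ still has 1 valence electron.
All are still removing valence electrons, so compare the +1 ions as you would atoms: IE_2 generally rises across a period (higher Z_eff) and falls down a group (larger shell), subject to the usual subshell exceptions.
Valence configurations: Si⁺ [Ne]3s²3p¹, Be⁺ [He]2s¹.
Approximate IE_2 values (kJ/mol): Si 1577, Be 1757.
Hence IE_2: Si < Be.

Be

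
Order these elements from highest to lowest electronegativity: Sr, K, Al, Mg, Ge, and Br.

Mg is in period 3, group 2; Al is in period 3, group 13; K is in period 4, group 1; Ge is in period 4, group 14; Br is in period 4, group 17; Sr is in period 5, group 2.
Smaller atoms with higher effective nuclear charge are more electronegative.
Here both period and group differ, so the two effects have to be weighed against each other.
Sr > K: period and group pull opposite ways; the across-period shift dominates (0.95 vs 0.82).
Mg > Sr: Mg sits above Sr in group 2, so the down-group effect alone puts Mg higher.
Al > Mg: both are in period 3; the period trend gives Al the larger value.
Ge > Al: period and group pull opposite ways; the across-period shift dominates (2.01 vs 1.61).
Br > Ge: Br lies to the right of Ge in period 4, so the across-period effect alone puts Br higher.
For reference (Pauling): Mg 1.31, Al 1.61, K 0.82, Ge 2.01, Br 2.96, Sr 0.95.
So from highest to lowest: Br > Ge > Al > Mg > Sr > K.

Br > Ge > Al > Mg > Sr > K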